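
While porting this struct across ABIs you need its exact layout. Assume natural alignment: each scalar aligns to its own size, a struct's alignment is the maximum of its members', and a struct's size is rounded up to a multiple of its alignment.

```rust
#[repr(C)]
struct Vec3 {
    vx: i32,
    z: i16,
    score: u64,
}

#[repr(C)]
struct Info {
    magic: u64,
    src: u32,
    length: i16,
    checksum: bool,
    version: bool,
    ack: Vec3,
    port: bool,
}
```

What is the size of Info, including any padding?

40 bytes

Vec3: @0: vx [4B, align 4] → 4; @4: z [2B, align 2] → 6; +2 pad (align 8); @8: score [8B, align 8] → 16; size 16, align 8
@0: magic [8B, align 8] → 8
@8: src [4B, align 4] → 12
@12: length [2B, align 2] → 14
@14: checksum [1B, align 1] → 15
@15: version [1B, align 1] → 16
@16: ack [16B, align 8] → 32
@32: port [1B, align 1] → 33
+7 tail pad (align 8)
size 40, align 8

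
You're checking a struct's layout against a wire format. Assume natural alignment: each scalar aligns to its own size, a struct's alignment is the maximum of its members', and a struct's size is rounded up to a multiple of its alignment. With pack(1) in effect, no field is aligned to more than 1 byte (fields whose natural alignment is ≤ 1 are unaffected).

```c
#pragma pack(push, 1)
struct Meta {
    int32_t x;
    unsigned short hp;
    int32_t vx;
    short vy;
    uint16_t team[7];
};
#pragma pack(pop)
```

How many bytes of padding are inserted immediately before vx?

0

x at 0 (size 4, align 1) → ends 4
hp at 4 (size 2, align 1) → ends 6
vx at 6 (size 4, align 1) → ends 10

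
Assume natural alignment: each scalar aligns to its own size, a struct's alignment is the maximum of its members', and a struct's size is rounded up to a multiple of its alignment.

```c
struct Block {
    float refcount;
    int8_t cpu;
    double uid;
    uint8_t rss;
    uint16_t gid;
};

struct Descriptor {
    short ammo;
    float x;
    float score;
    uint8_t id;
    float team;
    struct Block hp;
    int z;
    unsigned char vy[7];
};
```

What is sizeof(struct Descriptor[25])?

Block: refcount at 0 (size 4, align 4) → ends 4; cpu at 4 (size 1, align 1) → ends 5; pad 3 to align 8 for uid; uid at 8 (size 8, align 8) → ends 16; rss at 16 (size 1, align 1) → ends 17; pad 1 to align 2 for gid; gid at 18 (size 2, align 2) → ends 20; tail pad 4 to reach multiple of 8; total 24 bytes, alignment 8
ammo at 0 (size 2, align 2) → ends 2
pad 2 to align 4 for x
x at 4 (size 4, align 4) → ends 8
score at 8 (size 4, align 4) → ends 12
id at 12 (size 1, align 1) → ends 13
pad 3 to align 4 for team
team at 16 (size 4, align 4) → ends 20
pad 4 to align 8 for hp
hp at 24 (size 24, align 8) → ends 48
z at 48 (size 4, align 4) → ends 52
vy at 52 (size 7, align 1) → ends 59
tail pad 5 to reach multiple of 8
total 64 bytes, alignment 8
array of 25: 25 × 64 = 1600

1600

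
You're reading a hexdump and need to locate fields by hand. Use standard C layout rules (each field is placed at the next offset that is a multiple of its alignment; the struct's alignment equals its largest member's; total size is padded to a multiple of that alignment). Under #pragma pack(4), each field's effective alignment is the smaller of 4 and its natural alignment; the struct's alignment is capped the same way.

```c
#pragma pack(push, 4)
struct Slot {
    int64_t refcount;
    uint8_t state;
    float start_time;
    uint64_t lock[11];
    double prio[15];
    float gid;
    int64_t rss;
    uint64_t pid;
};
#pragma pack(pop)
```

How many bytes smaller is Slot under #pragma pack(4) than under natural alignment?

natural layout:
  0..8  refcount  (8B, 8-aligned)
  8..9  state  (1B, 1-aligned)
  9..12  -- padding (3B)
  12..16  start_time  (4B, 4-aligned)
  16..104  lock  (88B, 8-aligned)
  104..224  prio  (120B, 8-aligned)
  224..228  gid  (4B, 4-aligned)
  228..232  -- padding (4B)
  232..240  rss  (8B, 8-aligned)
  240..248  pid  (8B, 8-aligned)
  sizeof = 248, alignof = 8
packed(4) layout:
  0..8  refcount  (8B, 4-aligned)
  8..9  state  (1B, 1-aligned)
  9..12  -- padding (3B)
  12..16  start_time  (4B, 4-aligned)
  16..104  lock  (88B, 4-aligned)
  104..224  prio  (120B, 4-aligned)
  224..228  gid  (4B, 4-aligned)
  228..236  rss  (8B, 4-aligned)
  236..244  pid  (8B, 4-aligned)
  sizeof = 244, alignof = 4
248 − 244 = 4

4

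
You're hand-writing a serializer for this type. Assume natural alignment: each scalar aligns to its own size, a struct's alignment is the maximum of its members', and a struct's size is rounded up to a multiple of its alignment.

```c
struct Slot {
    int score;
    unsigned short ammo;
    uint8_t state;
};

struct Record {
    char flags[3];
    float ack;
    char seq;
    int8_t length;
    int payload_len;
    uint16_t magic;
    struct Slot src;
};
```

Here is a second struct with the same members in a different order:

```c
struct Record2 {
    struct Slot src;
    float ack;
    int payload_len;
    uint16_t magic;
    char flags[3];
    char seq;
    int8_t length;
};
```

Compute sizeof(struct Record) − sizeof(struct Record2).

4

Slot: score at 0 (size 4, align 4) → ends 4; ammo at 4 (size 2, align 2) → ends 6; state at 6 (size 1, align 1) → ends 7; tail pad 1 to reach multiple of 4; total 8 bytes, alignment 4
flags at 0 (size 3, align 1) → ends 3
pad 1 to align 4 for ack
ack at 4 (size 4, align 4) → ends 8
seq at 8 (size 1, align 1) → ends 9
length at 9 (size 1, align 1) → ends 10
pad 2 to align 4 for payload_len
payload_len at 12 (size 4, align 4) → ends 16
magic at 16 (size 2, align 2) → ends 18
pad 2 to align 4 for src
src at 20 (size 8, align 4) → ends 28
total 28 bytes, alignment 4
— Record2 —
src at 0 (size 8, align 4) → ends 8
ack at 8 (size 4, align 4) → ends 12
payload_len at 12 (size 4, align 4) → ends 16
magic at 16 (size 2, align 2) → ends 18
flags at 18 (size 3, align 1) → ends 21
seq at 21 (size 1, align 1) → ends 22
length at 22 (size 1, align 1) → ends 23
tail pad 1 to reach multiple of 4
total 24 bytes, alignment 4
28 − 24 = 4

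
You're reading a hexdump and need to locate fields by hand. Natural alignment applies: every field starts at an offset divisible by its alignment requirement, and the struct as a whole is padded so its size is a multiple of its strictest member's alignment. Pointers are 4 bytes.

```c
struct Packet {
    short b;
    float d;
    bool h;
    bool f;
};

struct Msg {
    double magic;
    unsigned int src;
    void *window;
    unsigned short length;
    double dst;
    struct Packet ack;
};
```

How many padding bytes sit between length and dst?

6

Packet: 0..2  b  (2B, 2-aligned); 2..4  -- padding (2B); 4..8  d  (4B, 4-aligned); 8..9  h  (1B, 1-aligned); 9..10  f  (1B, 1-aligned); 10..12  -- tail padding (2B); sizeof = 12, alignof = 4
0..8  magic  (8B, 8-aligned)
8..12  src  (4B, 4-aligned)
12..16  window  (4B, 4-aligned)
16..18  length  (2B, 2-aligned)
18..24  -- padding (6B)
24..32  dst  (8B, 8-aligned)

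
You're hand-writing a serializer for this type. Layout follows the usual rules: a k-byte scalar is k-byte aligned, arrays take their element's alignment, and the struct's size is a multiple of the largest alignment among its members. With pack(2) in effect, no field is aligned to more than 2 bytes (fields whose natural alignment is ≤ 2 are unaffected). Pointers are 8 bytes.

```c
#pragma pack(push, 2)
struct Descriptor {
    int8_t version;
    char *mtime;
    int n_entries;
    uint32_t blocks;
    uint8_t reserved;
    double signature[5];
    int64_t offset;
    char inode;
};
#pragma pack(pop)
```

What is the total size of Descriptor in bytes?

0..1  version  (1B, 1-aligned)
1..2  -- padding (1B)
2..10  mtime  (8B, 2-aligned)
10..14  n_entries  (4B, 2-aligned)
14..18  blocks  (4B, 2-aligned)
18..19  reserved  (1B, 1-aligned)
19..20  -- padding (1B)
20..60  signature  (40B, 2-aligned)
60..68  offset  (8B, 2-aligned)
68..69  inode  (1B, 1-aligned)
69..70  -- tail padding (1B)
sizeof = 70, alignof = 2

70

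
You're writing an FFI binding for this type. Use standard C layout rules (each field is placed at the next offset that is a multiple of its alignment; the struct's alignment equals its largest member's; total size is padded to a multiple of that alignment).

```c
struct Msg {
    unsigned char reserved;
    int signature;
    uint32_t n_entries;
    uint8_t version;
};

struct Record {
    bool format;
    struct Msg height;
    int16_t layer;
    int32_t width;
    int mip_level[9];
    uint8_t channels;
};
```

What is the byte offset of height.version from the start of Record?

16

Msg: reserved at 0 (size 1, align 1) → ends 1; pad 3 to align 4 for signature; signature at 4 (size 4, align 4) → ends 8; n_entries at 8 (size 4, align 4) → ends 12; version at 12 (size 1, align 1) → ends 13; tail pad 3 to reach multiple of 4; total 16 bytes, alignment 4
format at 0 (size 1, align 1) → ends 1
pad 3 to align 4 for height
height at 4 (size 16, align 4) → ends 20
within Msg: version at 12
4 + 12 = 16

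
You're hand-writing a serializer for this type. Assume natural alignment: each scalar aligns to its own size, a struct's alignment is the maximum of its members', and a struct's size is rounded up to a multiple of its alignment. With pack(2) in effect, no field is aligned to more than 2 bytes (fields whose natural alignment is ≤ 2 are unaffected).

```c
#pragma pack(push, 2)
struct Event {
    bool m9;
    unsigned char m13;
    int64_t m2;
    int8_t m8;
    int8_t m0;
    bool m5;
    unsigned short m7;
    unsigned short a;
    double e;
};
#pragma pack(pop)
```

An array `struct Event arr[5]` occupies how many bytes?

130

@0: m9 [1B, align 1] → 1
@1: m13 [1B, align 1] → 2
@2: m2 [8B, align 2] → 10
@10: m8 [1B, align 1] → 11
@11: m0 [1B, align 1] → 12
@12: m5 [1B, align 1] → 13
+1 pad (align 2)
@14: m7 [2B, align 2] → 16
@16: a [2B, align 2] → 18
@18: e [8B, align 2] → 26
size 26, align 2
array of 5: 5 × 26 = 130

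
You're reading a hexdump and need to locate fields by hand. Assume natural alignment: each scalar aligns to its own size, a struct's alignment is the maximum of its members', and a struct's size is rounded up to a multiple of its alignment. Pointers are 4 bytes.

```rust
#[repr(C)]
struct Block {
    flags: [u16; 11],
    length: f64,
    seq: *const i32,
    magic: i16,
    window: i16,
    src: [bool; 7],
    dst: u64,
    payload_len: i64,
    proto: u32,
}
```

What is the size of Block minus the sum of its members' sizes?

0..22  flags  (22B, 2-aligned)
22..24  -- padding (2B)
24..32  length  (8B, 8-aligned)
32..36  seq  (4B, 4-aligned)
36..38  magic  (2B, 2-aligned)
38..40  window  (2B, 2-aligned)
40..47  src  (7B, 1-aligned)
47..48  -- padding (1B)
48..56  dst  (8B, 8-aligned)
56..64  payload_len  (8B, 8-aligned)
64..68  proto  (4B, 4-aligned)
68..72  -- tail padding (4B)
sizeof = 72, alignof = 8
data bytes 65, size 72 → padding 7

7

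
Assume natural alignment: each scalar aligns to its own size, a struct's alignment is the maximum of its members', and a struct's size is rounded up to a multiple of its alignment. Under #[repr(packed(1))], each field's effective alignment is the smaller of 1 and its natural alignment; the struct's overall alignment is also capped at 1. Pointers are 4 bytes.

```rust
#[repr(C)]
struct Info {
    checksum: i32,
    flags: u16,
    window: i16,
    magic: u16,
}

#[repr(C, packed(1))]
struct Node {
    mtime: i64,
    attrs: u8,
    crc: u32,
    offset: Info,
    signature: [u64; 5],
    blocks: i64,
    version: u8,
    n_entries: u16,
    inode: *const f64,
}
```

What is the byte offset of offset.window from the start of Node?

Info: @0: checksum [4B, align 4] → 4; @4: flags [2B, align 2] → 6; @6: window [2B, align 2] → 8; @8: magic [2B, align 2] → 10; +2 tail pad (align 4); size 12, align 4
@0: mtime [8B, align 1] → 8
@8: attrs [1B, align 1] → 9
@9: crc [4B, align 1] → 13
@13: offset [12B, align 1] → 25
within Info: window at 6
13 + 6 = 19

19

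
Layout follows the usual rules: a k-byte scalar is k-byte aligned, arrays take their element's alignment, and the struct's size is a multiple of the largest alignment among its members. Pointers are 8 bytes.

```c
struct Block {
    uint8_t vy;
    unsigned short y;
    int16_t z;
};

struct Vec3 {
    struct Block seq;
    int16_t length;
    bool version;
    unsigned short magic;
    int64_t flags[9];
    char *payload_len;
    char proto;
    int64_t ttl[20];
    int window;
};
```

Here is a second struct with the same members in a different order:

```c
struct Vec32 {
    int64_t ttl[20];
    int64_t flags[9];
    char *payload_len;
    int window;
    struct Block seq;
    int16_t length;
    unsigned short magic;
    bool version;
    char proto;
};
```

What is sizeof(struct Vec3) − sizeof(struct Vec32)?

16

Block: vy at 0 (size 1, align 1) → ends 1; pad 1 to align 2 for y; y at 2 (size 2, align 2) → ends 4; z at 4 (size 2, align 2) → ends 6; total 6 bytes, alignment 2
seq at 0 (size 6, align 2) → ends 6
length at 6 (size 2, align 2) → ends 8
version at 8 (size 1, align 1) → ends 9
pad 1 to align 2 for magic
magic at 10 (size 2, align 2) → ends 12
pad 4 to align 8 for flags
flags at 16 (size 72, align 8) → ends 88
payload_len at 88 (size 8, align 8) → ends 96
proto at 96 (size 1, align 1) → ends 97
pad 7 to align 8 for ttl
ttl at 104 (size 160, align 8) → ends 264
window at 264 (size 4, align 4) → ends 268
tail pad 4 to reach multiple of 8
total 272 bytes, alignment 8
— Vec32 —
ttl at 0 (size 160, align 8) → ends 160
flags at 160 (size 72, align 8) → ends 232
payload_len at 232 (size 8, align 8) → ends 240
window at 240 (size 4, align 4) → ends 244
seq at 244 (size 6, align 2) → ends 250
length at 250 (size 2, align 2) → ends 252
magic at 252 (size 2, align 2) → ends 254
version at 254 (size 1, align 1) → ends 255
proto at 255 (size 1, align 1) → ends 256
total 256 bytes, alignment 8
272 − 256 = 16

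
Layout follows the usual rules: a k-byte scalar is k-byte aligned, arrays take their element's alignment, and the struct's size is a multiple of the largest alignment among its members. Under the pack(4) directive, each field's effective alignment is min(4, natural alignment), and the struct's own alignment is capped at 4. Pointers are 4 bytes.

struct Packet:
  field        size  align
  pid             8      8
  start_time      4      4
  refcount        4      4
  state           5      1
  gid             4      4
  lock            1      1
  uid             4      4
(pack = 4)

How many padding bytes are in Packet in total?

6

0..8  pid  (8B, 4-aligned)
8..12  start_time  (4B, 4-aligned)
12..16  refcount  (4B, 4-aligned)
16..21  state  (5B, 1-aligned)
21..24  -- padding (3B)
24..28  gid  (4B, 4-aligned)
28..29  lock  (1B, 1-aligned)
29..32  -- padding (3B)
32..36  uid  (4B, 4-aligned)
sizeof = 36, alignof = 4
data bytes 30, size 36 → padding 6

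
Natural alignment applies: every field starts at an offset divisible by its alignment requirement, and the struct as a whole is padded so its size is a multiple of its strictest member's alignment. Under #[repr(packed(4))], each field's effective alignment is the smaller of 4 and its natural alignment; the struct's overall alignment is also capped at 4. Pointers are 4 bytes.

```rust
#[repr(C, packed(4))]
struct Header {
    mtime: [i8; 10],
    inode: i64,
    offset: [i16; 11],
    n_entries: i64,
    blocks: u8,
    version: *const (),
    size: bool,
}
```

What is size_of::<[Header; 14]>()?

mtime at 0 (size 10, align 1) → ends 10
pad 2 to align 4 for inode
inode at 12 (size 8, align 4) → ends 20
offset at 20 (size 22, align 2) → ends 42
pad 2 to align 4 for n_entries
n_entries at 44 (size 8, align 4) → ends 52
blocks at 52 (size 1, align 1) → ends 53
pad 3 to align 4 for version
version at 56 (size 4, align 4) → ends 60
size at 60 (size 1, align 1) → ends 61
tail pad 3 to reach multiple of 4
total 64 bytes, alignment 4
array of 14: 14 × 64 = 896

896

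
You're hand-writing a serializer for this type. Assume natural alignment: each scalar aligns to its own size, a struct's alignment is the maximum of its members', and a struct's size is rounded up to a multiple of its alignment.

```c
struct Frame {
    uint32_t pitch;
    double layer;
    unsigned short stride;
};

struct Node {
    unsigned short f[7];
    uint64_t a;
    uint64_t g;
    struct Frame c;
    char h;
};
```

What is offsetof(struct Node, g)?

24

Frame: pitch at 0 (size 4, align 4) → ends 4; pad 4 to align 8 for layer; layer at 8 (size 8, align 8) → ends 16; stride at 16 (size 2, align 2) → ends 18; tail pad 6 to reach multiple of 8; total 24 bytes, alignment 8
f at 0 (size 14, align 2) → ends 14
pad 2 to align 8 for a
a at 16 (size 8, align 8) → ends 24
g at 24 (size 8, align 8) → ends 32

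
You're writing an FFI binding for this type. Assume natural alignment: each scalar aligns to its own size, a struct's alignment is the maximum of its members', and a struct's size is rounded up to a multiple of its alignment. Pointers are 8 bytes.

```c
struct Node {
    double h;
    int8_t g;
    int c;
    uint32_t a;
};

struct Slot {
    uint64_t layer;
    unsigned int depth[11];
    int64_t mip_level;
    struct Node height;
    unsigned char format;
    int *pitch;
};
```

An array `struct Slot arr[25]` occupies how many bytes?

Node: h at 0 (size 8, align 8) → ends 8; g at 8 (size 1, align 1) → ends 9; pad 3 to align 4 for c; c at 12 (size 4, align 4) → ends 16; a at 16 (size 4, align 4) → ends 20; tail pad 4 to reach multiple of 8; total 24 bytes, alignment 8
layer at 0 (size 8, align 8) → ends 8
depth at 8 (size 44, align 4) → ends 52
pad 4 to align 8 for mip_level
mip_level at 56 (size 8, align 8) → ends 64
height at 64 (size 24, align 8) → ends 88
format at 88 (size 1, align 1) → ends 89
pad 7 to align 8 for pitch
pitch at 96 (size 8, align 8) → ends 104
total 104 bytes, alignment 8
array of 25: 25 × 104 = 2600

2600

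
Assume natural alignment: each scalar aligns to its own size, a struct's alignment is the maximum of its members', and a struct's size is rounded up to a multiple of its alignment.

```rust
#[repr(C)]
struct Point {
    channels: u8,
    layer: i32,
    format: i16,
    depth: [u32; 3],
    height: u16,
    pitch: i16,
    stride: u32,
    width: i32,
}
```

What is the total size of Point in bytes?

0..1  channels  (1B, 1-aligned)
1..4  -- padding (3B)
4..8  layer  (4B, 4-aligned)
8..10  format  (2B, 2-aligned)
10..12  -- padding (2B)
12..24  depth  (12B, 4-aligned)
24..26  height  (2B, 2-aligned)
26..28  pitch  (2B, 2-aligned)
28..32  stride  (4B, 4-aligned)
32..36  width  (4B, 4-aligned)
sizeof = 36, alignof = 4

36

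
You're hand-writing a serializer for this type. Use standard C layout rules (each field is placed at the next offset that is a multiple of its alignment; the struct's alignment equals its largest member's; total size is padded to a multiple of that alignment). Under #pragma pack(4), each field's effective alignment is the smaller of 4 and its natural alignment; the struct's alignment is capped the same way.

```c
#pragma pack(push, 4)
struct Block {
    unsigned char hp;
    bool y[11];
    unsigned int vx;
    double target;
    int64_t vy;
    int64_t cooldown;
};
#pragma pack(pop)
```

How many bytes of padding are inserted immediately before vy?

0..1  hp  (1B, 1-aligned)
1..12  y  (11B, 1-aligned)
12..16  vx  (4B, 4-aligned)
16..24  target  (8B, 4-aligned)
24..32  vy  (8B, 4-aligned)

0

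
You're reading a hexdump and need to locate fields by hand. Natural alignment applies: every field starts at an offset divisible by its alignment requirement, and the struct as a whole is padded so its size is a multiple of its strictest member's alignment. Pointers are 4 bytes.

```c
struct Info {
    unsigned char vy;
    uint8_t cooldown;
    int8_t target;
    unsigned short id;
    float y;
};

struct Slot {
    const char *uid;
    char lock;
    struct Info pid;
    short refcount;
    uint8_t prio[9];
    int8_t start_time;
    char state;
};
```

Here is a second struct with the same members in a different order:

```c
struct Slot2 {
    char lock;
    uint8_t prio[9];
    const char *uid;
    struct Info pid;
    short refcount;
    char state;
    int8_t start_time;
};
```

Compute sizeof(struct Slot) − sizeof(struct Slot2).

4

Info: @0: vy [1B, align 1] → 1; @1: cooldown [1B, align 1] → 2; @2: target [1B, align 1] → 3; +1 pad (align 2); @4: id [2B, align 2] → 6; +2 pad (align 4); @8: y [4B, align 4] → 12; size 12, align 4
@0: uid [4B, align 4] → 4
@4: lock [1B, align 1] → 5
+3 pad (align 4)
@8: pid [12B, align 4] → 20
@20: refcount [2B, align 2] → 22
@22: prio [9B, align 1] → 31
@31: start_time [1B, align 1] → 32
@32: state [1B, align 1] → 33
+3 tail pad (align 4)
size 36, align 4
— Slot2 —
@0: lock [1B, align 1] → 1
@1: prio [9B, align 1] → 10
+2 pad (align 4)
@12: uid [4B, align 4] → 16
@16: pid [12B, align 4] → 28
@28: refcount [2B, align 2] → 30
@30: state [1B, align 1] → 31
@31: start_time [1B, align 1] → 32
size 32, align 4
36 − 32 = 4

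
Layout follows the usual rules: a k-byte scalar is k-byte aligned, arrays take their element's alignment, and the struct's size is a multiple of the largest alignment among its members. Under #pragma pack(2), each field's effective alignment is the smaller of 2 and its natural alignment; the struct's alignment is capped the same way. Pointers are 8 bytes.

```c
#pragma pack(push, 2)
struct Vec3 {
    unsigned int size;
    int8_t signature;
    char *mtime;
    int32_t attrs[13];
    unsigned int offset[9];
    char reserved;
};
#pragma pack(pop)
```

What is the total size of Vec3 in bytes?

104

@0: size [4B, align 2] → 4
@4: signature [1B, align 1] → 5
+1 pad (align 2)
@6: mtime [8B, align 2] → 14
@14: attrs [52B, align 2] → 66
@66: offset [36B, align 2] → 102
@102: reserved [1B, align 1] → 103
+1 tail pad (align 2)
size 104, align 2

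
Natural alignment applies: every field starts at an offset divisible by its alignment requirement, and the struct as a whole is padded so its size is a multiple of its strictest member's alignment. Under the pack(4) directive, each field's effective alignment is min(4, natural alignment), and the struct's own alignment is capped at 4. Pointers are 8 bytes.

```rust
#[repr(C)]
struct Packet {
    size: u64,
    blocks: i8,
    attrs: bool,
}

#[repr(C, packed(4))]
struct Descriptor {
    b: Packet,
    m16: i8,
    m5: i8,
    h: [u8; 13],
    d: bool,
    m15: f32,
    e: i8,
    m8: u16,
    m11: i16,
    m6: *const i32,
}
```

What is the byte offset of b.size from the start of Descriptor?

0

Packet: 0..8  size  (8B, 8-aligned); 8..9  blocks  (1B, 1-aligned); 9..10  attrs  (1B, 1-aligned); 10..16  -- tail padding (6B); sizeof = 16, alignof = 8
0..16  b  (16B, 4-aligned)
within Packet: size at 0
0 + 0 = 0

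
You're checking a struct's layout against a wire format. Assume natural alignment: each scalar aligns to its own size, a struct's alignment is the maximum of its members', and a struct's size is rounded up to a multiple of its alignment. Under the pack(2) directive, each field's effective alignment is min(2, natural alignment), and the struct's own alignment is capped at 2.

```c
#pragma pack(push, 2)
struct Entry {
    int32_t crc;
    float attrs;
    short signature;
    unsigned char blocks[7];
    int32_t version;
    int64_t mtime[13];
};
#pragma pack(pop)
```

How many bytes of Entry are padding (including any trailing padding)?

1

@0: crc [4B, align 2] → 4
@4: attrs [4B, align 2] → 8
@8: signature [2B, align 2] → 10
@10: blocks [7B, align 1] → 17
+1 pad (align 2)
@18: version [4B, align 2] → 22
@22: mtime [104B, align 2] → 126
size 126, align 2
data bytes 125, size 126 → padding 1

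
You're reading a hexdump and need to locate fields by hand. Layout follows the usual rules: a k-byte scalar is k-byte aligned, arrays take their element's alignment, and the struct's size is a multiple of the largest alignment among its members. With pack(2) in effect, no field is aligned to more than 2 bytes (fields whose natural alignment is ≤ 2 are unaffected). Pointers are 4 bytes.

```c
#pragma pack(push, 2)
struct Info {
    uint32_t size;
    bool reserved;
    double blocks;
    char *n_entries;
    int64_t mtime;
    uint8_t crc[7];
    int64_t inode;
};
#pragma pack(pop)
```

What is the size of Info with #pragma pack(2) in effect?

size at 0 (size 4, align 2) → ends 4
reserved at 4 (size 1, align 1) → ends 5
pad 1 to align 2 for blocks
blocks at 6 (size 8, align 2) → ends 14
n_entries at 14 (size 4, align 2) → ends 18
mtime at 18 (size 8, align 2) → ends 26
crc at 26 (size 7, align 1) → ends 33
pad 1 to align 2 for inode
inode at 34 (size 8, align 2) → ends 42
total 42 bytes, alignment 2

42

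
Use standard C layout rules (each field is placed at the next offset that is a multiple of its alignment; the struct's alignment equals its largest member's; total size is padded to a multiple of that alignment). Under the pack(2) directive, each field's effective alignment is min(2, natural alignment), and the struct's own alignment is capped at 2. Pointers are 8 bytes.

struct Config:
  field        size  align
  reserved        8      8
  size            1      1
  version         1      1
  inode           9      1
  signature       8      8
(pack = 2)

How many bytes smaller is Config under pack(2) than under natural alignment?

natural layout:
  @0: reserved [8B, align 8] → 8
  @8: size [1B, align 1] → 9
  @9: version [1B, align 1] → 10
  @10: inode [9B, align 1] → 19
  +5 pad (align 8)
  @24: signature [8B, align 8] → 32
  size 32, align 8
packed(2) layout:
  @0: reserved [8B, align 2] → 8
  @8: size [1B, align 1] → 9
  @9: version [1B, align 1] → 10
  @10: inode [9B, align 1] → 19
  +1 pad (align 2)
  @20: signature [8B, align 2] → 28
  size 28, align 2
32 − 28 = 4

4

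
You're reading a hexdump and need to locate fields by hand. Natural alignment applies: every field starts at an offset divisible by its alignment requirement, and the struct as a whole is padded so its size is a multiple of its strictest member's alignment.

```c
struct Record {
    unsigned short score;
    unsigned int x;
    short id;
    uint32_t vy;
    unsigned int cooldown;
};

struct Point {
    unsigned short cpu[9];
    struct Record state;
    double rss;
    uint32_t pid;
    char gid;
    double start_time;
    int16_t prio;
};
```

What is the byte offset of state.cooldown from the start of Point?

36

Record: 0..2  score  (2B, 2-aligned); 2..4  -- padding (2B); 4..8  x  (4B, 4-aligned); 8..10  id  (2B, 2-aligned); 10..12  -- padding (2B); 12..16  vy  (4B, 4-aligned); 16..20  cooldown  (4B, 4-aligned); sizeof = 20, alignof = 4
0..18  cpu  (18B, 2-aligned)
18..20  -- padding (2B)
20..40  state  (20B, 4-aligned)
within Record: cooldown at 16
20 + 16 = 36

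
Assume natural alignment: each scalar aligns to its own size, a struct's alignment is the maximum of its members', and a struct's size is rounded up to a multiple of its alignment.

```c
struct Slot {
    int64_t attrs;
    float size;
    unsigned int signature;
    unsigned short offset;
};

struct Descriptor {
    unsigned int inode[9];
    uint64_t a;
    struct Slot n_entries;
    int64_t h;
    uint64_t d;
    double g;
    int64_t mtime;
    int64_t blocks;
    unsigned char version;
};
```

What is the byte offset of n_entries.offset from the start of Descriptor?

Slot: @0: attrs [8B, align 8] → 8; @8: size [4B, align 4] → 12; @12: signature [4B, align 4] → 16; @16: offset [2B, align 2] → 18; +6 tail pad (align 8); size 24, align 8
@0: inode [36B, align 4] → 36
+4 pad (align 8)
@40: a [8B, align 8] → 48
@48: n_entries [24B, align 8] → 72
within Slot: offset at 16
48 + 16 = 64

64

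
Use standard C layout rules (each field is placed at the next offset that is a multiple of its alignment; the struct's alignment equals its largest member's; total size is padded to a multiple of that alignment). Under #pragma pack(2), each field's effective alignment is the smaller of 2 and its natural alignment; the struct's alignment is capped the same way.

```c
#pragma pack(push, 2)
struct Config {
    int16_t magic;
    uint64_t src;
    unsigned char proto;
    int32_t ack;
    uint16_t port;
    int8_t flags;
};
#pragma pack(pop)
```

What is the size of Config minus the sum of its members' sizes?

@0: magic [2B, align 2] → 2
@2: src [8B, align 2] → 10
@10: proto [1B, align 1] → 11
+1 pad (align 2)
@12: ack [4B, align 2] → 16
@16: port [2B, align 2] → 18
@18: flags [1B, align 1] → 19
+1 tail pad (align 2)
size 20, align 2
data bytes 18, size 20 → padding 2

2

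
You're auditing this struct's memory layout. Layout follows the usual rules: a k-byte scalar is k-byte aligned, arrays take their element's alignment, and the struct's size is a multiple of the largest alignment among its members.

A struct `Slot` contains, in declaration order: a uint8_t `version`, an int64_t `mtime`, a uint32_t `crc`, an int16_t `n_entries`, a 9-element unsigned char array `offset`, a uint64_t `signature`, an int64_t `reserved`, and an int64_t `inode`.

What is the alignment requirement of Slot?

8

member alignments: version=1, mtime=8, crc=4, n_entries=2, offset=1, signature=8, reserved=8, inode=8
max = 8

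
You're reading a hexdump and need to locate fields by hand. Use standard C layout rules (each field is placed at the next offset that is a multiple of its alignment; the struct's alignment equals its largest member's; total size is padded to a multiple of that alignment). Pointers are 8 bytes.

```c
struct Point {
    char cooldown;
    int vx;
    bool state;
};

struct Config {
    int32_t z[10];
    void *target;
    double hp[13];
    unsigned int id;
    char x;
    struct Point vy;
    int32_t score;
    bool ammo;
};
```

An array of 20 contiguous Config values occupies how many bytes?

3680

Point: @0: cooldown [1B, align 1] → 1; +3 pad (align 4); @4: vx [4B, align 4] → 8; @8: state [1B, align 1] → 9; +3 tail pad (align 4); size 12, align 4
@0: z [40B, align 4] → 40
@40: target [8B, align 8] → 48
@48: hp [104B, align 8] → 152
@152: id [4B, align 4] → 156
@156: x [1B, align 1] → 157
+3 pad (align 4)
@160: vy [12B, align 4] → 172
@172: score [4B, align 4] → 176
@176: ammo [1B, align 1] → 177
+7 tail pad (align 8)
size 184, align 8
array of 20: 20 × 184 = 3680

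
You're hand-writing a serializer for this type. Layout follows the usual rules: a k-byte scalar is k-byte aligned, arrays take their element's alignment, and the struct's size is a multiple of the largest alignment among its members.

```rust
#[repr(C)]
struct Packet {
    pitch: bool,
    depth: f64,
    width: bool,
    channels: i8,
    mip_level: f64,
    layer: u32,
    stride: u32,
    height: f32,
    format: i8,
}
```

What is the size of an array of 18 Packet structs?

pitch at 0 (size 1, align 1) → ends 1
pad 7 to align 8 for depth
depth at 8 (size 8, align 8) → ends 16
width at 16 (size 1, align 1) → ends 17
channels at 17 (size 1, align 1) → ends 18
pad 6 to align 8 for mip_level
mip_level at 24 (size 8, align 8) → ends 32
layer at 32 (size 4, align 4) → ends 36
stride at 36 (size 4, align 4) → ends 40
height at 40 (size 4, align 4) → ends 44
format at 44 (size 1, align 1) → ends 45
tail pad 3 to reach multiple of 8
total 48 bytes, alignment 8
array of 18: 18 × 48 = 864

864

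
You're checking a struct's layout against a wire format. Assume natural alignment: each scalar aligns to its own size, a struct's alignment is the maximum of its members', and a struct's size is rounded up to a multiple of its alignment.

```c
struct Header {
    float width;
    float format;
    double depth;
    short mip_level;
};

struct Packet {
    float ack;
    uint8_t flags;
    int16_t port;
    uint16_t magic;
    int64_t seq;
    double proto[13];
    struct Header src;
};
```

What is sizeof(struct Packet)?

Header: @0: width [4B, align 4] → 4; @4: format [4B, align 4] → 8; @8: depth [8B, align 8] → 16; @16: mip_level [2B, align 2] → 18; +6 tail pad (align 8); size 24, align 8
@0: ack [4B, align 4] → 4
@4: flags [1B, align 1] → 5
+1 pad (align 2)
@6: port [2B, align 2] → 8
@8: magic [2B, align 2] → 10
+6 pad (align 8)
@16: seq [8B, align 8] → 24
@24: proto [104B, align 8] → 128
@128: src [24B, align 8] → 152
size 152, align 8

152 bytes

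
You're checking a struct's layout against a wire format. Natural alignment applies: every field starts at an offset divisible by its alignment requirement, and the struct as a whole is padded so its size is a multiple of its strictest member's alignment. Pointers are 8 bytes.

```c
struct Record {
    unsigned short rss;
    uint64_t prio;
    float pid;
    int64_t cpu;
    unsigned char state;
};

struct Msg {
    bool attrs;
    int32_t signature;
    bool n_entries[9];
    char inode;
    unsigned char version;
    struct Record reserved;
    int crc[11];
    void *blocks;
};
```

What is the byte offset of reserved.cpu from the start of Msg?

Record: 0..2  rss  (2B, 2-aligned); 2..8  -- padding (6B); 8..16  prio  (8B, 8-aligned); 16..20  pid  (4B, 4-aligned); 20..24  -- padding (4B); 24..32  cpu  (8B, 8-aligned); 32..33  state  (1B, 1-aligned); 33..40  -- tail padding (7B); sizeof = 40, alignof = 8
0..1  attrs  (1B, 1-aligned)
1..4  -- padding (3B)
4..8  signature  (4B, 4-aligned)
8..17  n_entries  (9B, 1-aligned)
17..18  inode  (1B, 1-aligned)
18..19  version  (1B, 1-aligned)
19..24  -- padding (5B)
24..64  reserved  (40B, 8-aligned)
within Record: cpu at 24
24 + 24 = 48

48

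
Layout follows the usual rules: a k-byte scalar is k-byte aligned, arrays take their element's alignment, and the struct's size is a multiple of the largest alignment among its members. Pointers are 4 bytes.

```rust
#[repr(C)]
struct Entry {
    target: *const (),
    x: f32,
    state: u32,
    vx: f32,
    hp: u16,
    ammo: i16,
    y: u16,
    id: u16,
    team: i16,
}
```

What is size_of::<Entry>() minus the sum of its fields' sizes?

target at 0 (size 4, align 4) → ends 4
x at 4 (size 4, align 4) → ends 8
state at 8 (size 4, align 4) → ends 12
vx at 12 (size 4, align 4) → ends 16
hp at 16 (size 2, align 2) → ends 18
ammo at 18 (size 2, align 2) → ends 20
y at 20 (size 2, align 2) → ends 22
id at 22 (size 2, align 2) → ends 24
team at 24 (size 2, align 2) → ends 26
tail pad 2 to reach multiple of 4
total 28 bytes, alignment 4
data bytes 26, size 28 → padding 2

2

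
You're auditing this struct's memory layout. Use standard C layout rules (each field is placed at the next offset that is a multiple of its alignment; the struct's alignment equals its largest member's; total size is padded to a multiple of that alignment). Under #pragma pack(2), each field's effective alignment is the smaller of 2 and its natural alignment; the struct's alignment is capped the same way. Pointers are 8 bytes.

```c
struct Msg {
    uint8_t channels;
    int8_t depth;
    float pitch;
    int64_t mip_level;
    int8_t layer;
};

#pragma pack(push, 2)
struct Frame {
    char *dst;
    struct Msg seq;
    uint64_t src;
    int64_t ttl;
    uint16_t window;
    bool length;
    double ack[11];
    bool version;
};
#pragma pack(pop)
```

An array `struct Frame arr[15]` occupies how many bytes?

2130

Msg: channels at 0 (size 1, align 1) → ends 1; depth at 1 (size 1, align 1) → ends 2; pad 2 to align 4 for pitch; pitch at 4 (size 4, align 4) → ends 8; mip_level at 8 (size 8, align 8) → ends 16; layer at 16 (size 1, align 1) → ends 17; tail pad 7 to reach multiple of 8; total 24 bytes, alignment 8
dst at 0 (size 8, align 2) → ends 8
seq at 8 (size 24, align 2) → ends 32
src at 32 (size 8, align 2) → ends 40
ttl at 40 (size 8, align 2) → ends 48
window at 48 (size 2, align 2) → ends 50
length at 50 (size 1, align 1) → ends 51
pad 1 to align 2 for ack
ack at 52 (size 88, align 2) → ends 140
version at 140 (size 1, align 1) → ends 141
tail pad 1 to reach multiple of 2
total 142 bytes, alignment 2
array of 15: 15 × 142 = 2130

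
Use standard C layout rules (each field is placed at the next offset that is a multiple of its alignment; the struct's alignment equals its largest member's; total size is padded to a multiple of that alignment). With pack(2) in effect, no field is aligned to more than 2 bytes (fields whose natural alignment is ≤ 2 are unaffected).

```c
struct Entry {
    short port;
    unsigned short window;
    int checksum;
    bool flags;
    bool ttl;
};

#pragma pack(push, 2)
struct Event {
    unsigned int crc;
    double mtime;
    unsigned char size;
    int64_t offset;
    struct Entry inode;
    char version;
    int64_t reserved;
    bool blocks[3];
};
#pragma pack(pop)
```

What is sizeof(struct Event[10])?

480

Entry: port at 0 (size 2, align 2) → ends 2; window at 2 (size 2, align 2) → ends 4; checksum at 4 (size 4, align 4) → ends 8; flags at 8 (size 1, align 1) → ends 9; ttl at 9 (size 1, align 1) → ends 10; tail pad 2 to reach multiple of 4; total 12 bytes, alignment 4
crc at 0 (size 4, align 2) → ends 4
mtime at 4 (size 8, align 2) → ends 12
size at 12 (size 1, align 1) → ends 13
pad 1 to align 2 for offset
offset at 14 (size 8, align 2) → ends 22
inode at 22 (size 12, align 2) → ends 34
version at 34 (size 1, align 1) → ends 35
pad 1 to align 2 for reserved
reserved at 36 (size 8, align 2) → ends 44
blocks at 44 (size 3, align 1) → ends 47
tail pad 1 to reach multiple of 2
total 48 bytes, alignment 2
array of 10: 10 × 48 = 480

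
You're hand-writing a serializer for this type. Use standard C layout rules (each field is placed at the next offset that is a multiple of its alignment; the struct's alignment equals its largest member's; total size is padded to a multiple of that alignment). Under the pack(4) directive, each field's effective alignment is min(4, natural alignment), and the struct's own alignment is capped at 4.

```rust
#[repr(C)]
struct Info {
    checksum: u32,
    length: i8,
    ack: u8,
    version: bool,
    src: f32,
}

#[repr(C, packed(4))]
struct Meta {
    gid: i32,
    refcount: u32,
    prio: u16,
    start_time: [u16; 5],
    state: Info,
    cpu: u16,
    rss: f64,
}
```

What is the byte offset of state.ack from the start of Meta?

25

Info: checksum at 0 (size 4, align 4) → ends 4; length at 4 (size 1, align 1) → ends 5; ack at 5 (size 1, align 1) → ends 6; version at 6 (size 1, align 1) → ends 7; pad 1 to align 4 for src; src at 8 (size 4, align 4) → ends 12; total 12 bytes, alignment 4
gid at 0 (size 4, align 4) → ends 4
refcount at 4 (size 4, align 4) → ends 8
prio at 8 (size 2, align 2) → ends 10
start_time at 10 (size 10, align 2) → ends 20
state at 20 (size 12, align 4) → ends 32
within Info: ack at 5
20 + 5 = 25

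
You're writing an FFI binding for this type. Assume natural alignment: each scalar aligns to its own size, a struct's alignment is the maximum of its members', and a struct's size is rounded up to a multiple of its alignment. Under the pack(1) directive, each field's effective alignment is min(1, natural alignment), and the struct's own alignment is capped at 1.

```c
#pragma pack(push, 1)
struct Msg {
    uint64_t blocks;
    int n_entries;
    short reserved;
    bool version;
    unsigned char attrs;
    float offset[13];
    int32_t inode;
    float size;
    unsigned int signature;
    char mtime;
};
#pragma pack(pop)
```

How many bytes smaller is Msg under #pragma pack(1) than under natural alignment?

natural layout:
  0..8  blocks  (8B, 8-aligned)
  8..12  n_entries  (4B, 4-aligned)
  12..14  reserved  (2B, 2-aligned)
  14..15  version  (1B, 1-aligned)
  15..16  attrs  (1B, 1-aligned)
  16..68  offset  (52B, 4-aligned)
  68..72  inode  (4B, 4-aligned)
  72..76  size  (4B, 4-aligned)
  76..80  signature  (4B, 4-aligned)
  80..81  mtime  (1B, 1-aligned)
  81..88  -- tail padding (7B)
  sizeof = 88, alignof = 8
packed(1) layout:
  0..8  blocks  (8B, 1-aligned)
  8..12  n_entries  (4B, 1-aligned)
  12..14  reserved  (2B, 1-aligned)
  14..15  version  (1B, 1-aligned)
  15..16  attrs  (1B, 1-aligned)
  16..68  offset  (52B, 1-aligned)
  68..72  inode  (4B, 1-aligned)
  72..76  size  (4B, 1-aligned)
  76..80  signature  (4B, 1-aligned)
  80..81  mtime  (1B, 1-aligned)
  sizeof = 81, alignof = 1
88 − 81 = 7

7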